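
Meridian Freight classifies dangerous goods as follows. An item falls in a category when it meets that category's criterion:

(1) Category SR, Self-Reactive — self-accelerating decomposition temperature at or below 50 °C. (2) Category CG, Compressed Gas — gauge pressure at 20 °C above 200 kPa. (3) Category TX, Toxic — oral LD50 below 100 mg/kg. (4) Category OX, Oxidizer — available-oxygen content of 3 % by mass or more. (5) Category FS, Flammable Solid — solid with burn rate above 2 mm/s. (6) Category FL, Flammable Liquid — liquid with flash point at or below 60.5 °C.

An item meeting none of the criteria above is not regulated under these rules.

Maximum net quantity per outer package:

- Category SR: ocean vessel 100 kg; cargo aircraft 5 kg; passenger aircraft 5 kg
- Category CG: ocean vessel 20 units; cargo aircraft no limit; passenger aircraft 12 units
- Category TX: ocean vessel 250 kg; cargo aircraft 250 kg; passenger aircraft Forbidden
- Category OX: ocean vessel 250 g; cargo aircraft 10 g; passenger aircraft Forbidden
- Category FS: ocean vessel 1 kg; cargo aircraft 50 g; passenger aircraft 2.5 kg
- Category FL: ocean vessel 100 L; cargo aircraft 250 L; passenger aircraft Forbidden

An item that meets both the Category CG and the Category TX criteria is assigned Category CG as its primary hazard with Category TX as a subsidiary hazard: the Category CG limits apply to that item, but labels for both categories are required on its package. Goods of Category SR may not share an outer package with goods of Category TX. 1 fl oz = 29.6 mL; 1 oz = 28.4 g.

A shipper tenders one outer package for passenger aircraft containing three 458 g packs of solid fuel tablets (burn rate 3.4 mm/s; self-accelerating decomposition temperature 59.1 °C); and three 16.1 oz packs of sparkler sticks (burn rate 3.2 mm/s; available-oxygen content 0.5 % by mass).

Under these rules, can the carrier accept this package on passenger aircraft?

The solid fuel tablets have burn rate 3.4 mm/s, which is > 2 mm/s, so they are Category FS (Flammable Solid).
With burn rate 3.2 mm/s (> 2 mm/s), the sparkler sticks fall in Category FS.
Total Category FS: (three 458 g packs = 1.374 kg) + (three 16.1 oz packs = 1371.72 g) = 2745.72 g.
2745.72 g > 2.5 kg (passenger aircraft limit, Category FS) — over the limit.

No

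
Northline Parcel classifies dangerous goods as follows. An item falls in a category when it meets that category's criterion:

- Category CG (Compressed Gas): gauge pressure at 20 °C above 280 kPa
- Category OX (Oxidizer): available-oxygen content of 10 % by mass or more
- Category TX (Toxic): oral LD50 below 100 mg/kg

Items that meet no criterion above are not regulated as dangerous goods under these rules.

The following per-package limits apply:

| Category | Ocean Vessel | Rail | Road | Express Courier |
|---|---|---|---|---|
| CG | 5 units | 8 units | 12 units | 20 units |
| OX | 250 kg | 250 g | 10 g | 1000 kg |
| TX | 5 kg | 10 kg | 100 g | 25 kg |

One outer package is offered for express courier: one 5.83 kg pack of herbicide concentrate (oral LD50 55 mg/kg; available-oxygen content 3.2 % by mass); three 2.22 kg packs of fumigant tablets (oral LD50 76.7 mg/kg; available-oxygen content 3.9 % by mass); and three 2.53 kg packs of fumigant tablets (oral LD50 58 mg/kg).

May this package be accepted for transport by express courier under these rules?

With oral LD50 55 mg/kg (< 100 mg/kg), the herbicide concentrate falls in Category TX.
Fumigant tablets: oral LD50 76.7 mg/kg < 100 mg/kg → Category TX (Toxic).
Oral LD50 58 mg/kg meets the Category TX criterion (Toxic), so the fumigant tablets are Category TX.
Total Category TX: 5.83 kg + (three 2.22 kg packs = 6.66 kg) + (three 2.53 kg packs = 7.59 kg) = 20.08 kg.
20.08 kg is within the express courier limit of 25 kg for Category TX.

Yes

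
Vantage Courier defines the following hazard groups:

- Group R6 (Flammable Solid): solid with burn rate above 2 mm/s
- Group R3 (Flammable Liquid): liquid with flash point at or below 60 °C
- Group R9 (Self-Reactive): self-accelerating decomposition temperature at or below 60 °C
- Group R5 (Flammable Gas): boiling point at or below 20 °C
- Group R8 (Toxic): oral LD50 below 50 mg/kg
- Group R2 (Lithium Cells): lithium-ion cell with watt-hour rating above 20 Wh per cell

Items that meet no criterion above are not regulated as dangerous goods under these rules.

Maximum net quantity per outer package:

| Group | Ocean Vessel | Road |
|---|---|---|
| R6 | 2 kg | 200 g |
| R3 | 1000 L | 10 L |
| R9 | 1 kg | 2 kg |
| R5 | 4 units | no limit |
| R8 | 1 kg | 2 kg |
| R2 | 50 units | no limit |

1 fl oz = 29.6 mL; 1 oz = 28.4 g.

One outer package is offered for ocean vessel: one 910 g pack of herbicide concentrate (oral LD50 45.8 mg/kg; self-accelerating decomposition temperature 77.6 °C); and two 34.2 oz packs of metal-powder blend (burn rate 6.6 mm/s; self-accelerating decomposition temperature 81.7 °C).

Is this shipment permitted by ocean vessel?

Yes

Oral LD50 45.8 mg/kg meets the Group R8 criterion (Toxic), so the herbicide concentrate is Group R8.
The metal-powder blend has burn rate 6.6 mm/s, which is > 2 mm/s, so it is Group R6 (Flammable Solid).
Group R8 quantity: 910 g.
910 g is within the ocean vessel limit of 1 kg for Group R8.
Group R6 quantity: two 34.2 oz packs = 1942.56 g.
1942.56 g is within the ocean vessel limit of 2 kg for Group R6.
Every hazard group is within its ocean vessel limit and no segregation rule is violated.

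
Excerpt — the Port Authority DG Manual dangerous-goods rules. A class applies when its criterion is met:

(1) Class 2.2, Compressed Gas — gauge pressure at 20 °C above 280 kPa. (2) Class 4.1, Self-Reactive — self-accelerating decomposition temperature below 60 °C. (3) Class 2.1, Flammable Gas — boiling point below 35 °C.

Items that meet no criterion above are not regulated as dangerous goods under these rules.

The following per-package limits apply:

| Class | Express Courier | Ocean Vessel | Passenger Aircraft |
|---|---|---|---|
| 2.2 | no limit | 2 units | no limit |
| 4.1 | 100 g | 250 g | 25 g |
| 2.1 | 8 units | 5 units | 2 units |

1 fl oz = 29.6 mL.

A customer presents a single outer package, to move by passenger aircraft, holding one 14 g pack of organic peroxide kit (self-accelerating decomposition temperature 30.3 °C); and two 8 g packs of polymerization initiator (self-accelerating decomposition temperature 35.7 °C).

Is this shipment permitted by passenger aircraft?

No

The organic peroxide kit has self-accelerating decomposition temperature 30.3 °C, which is < 60 °C, so it is Class 4.1 (Self-Reactive).
Self-accelerating decomposition temperature 35.7 °C meets the Class 4.1 criterion (Self-Reactive), so the polymerization initiator is Class 4.1.
Class 4.1 net quantity: 14 g + (two 8 g packs = 16 g) = 30 g.
That exceeds the Class 4.1 passenger aircraft limit of 25 g.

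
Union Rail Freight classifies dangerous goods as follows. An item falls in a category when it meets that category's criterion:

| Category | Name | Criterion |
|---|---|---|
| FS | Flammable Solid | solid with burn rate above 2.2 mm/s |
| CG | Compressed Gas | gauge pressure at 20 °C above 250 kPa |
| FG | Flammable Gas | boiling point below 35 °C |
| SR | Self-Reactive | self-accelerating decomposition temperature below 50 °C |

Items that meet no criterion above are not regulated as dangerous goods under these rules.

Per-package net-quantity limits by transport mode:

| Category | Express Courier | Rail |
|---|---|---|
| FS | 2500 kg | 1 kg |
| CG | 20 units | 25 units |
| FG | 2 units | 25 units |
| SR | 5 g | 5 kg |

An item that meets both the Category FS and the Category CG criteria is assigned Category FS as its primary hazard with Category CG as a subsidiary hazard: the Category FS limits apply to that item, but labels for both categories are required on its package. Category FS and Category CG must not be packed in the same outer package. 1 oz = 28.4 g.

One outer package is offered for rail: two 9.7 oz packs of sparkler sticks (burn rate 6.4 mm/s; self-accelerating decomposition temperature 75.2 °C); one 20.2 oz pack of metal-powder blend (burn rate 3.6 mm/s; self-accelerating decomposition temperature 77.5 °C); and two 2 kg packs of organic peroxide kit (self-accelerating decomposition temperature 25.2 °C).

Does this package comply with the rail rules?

No

Sparkler sticks: burn rate 6.4 mm/s > 2.2 mm/s → Category FS (Flammable Solid).
The metal-powder blend has burn rate 3.6 mm/s, which is > 2.2 mm/s, so it is Category FS (Flammable Solid).
With self-accelerating decomposition temperature 25.2 °C (< 50 °C), the organic peroxide kit falls in Category SR.
Total Category FS: (two 9.7 oz packs = 550.96 g) + (one 20.2 oz pack = 573.68 g) = 1124.64 g.
That exceeds the Category FS rail limit of 1 kg.
Category SR quantity: two 2 kg packs = 4 kg.
4 kg ≤ 5 kg (rail limit, Category SR) — within limit.
The segregation rule (Category FS with Category CG) does not apply to Category FS with Category SR.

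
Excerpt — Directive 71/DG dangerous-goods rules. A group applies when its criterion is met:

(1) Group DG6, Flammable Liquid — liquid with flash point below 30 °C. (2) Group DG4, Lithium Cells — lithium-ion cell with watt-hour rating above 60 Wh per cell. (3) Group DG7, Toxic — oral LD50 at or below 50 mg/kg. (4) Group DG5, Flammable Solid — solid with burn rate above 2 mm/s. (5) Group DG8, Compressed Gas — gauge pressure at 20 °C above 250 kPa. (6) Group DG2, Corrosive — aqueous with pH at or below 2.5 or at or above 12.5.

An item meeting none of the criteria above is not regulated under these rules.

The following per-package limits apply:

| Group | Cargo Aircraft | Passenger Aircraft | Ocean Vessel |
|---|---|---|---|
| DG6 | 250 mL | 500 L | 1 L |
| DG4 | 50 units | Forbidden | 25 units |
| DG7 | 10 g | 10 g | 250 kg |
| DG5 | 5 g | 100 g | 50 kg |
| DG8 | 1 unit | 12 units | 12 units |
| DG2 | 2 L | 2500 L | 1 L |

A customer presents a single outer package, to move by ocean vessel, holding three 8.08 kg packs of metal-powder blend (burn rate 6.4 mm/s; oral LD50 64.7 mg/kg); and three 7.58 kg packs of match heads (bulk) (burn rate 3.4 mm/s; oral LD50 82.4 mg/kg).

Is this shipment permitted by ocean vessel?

Burn rate 6.4 mm/s meets the Group DG5 criterion (Flammable Solid), so the metal-powder blend is Group DG5.
The match heads (bulk) have burn rate 3.4 mm/s, which is > 2 mm/s, so they are Group DG5 (Flammable Solid).
Total Group DG5: (three 8.08 kg packs = 24.24 kg) + (three 7.58 kg packs = 22.74 kg) = 46.98 kg.
That is within the Group DG5 ocean vessel limit of 50 kg.

Yes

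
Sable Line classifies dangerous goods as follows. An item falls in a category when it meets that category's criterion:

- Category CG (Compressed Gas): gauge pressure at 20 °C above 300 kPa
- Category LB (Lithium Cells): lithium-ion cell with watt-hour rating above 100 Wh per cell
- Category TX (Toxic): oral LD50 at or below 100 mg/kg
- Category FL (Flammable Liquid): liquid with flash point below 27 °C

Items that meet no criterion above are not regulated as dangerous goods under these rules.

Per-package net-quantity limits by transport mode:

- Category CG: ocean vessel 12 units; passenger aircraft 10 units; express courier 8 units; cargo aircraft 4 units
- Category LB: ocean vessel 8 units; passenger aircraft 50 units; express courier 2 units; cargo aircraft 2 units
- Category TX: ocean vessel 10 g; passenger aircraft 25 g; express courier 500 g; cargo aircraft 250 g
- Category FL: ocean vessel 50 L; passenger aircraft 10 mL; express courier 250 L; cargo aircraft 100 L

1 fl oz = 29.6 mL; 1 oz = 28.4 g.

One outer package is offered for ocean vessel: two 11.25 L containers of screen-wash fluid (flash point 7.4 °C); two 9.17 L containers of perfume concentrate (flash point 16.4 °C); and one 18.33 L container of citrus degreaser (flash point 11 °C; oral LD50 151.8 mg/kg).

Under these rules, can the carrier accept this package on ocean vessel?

Screen-wash fluid: flash point 7.4 °C < 27 °C → Category FL (Flammable Liquid).
The perfume concentrate has flash point 16.4 °C, which is < 27 °C, so it is Category FL (Flammable Liquid).
With flash point 11 °C (< 27 °C), the citrus degreaser falls in Category FL.
Total Category FL: (two 11.25 L containers = 22.5 L) + (two 9.17 L containers = 18.34 L) + 18.33 L = 59.17 L.
That exceeds the Category FL ocean vessel limit of 50 L.

No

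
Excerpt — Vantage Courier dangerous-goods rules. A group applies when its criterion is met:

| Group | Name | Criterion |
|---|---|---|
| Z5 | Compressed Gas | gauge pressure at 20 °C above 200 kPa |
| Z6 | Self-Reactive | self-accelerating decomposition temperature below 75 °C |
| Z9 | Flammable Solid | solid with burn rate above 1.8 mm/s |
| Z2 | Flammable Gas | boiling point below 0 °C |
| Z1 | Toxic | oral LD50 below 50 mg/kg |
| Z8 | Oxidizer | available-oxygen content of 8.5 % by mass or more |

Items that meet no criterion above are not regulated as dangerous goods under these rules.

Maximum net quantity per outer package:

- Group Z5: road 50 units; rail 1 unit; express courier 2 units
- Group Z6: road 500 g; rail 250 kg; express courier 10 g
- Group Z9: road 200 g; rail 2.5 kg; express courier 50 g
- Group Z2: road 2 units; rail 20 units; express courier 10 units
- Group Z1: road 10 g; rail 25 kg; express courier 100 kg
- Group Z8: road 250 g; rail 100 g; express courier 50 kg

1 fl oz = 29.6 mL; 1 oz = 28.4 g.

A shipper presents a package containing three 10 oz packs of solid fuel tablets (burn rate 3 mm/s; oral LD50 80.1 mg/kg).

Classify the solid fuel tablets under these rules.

Group Z9

Solid fuel tablets: burn rate 3 mm/s > 1.8 mm/s → Group Z9 (Flammable Solid).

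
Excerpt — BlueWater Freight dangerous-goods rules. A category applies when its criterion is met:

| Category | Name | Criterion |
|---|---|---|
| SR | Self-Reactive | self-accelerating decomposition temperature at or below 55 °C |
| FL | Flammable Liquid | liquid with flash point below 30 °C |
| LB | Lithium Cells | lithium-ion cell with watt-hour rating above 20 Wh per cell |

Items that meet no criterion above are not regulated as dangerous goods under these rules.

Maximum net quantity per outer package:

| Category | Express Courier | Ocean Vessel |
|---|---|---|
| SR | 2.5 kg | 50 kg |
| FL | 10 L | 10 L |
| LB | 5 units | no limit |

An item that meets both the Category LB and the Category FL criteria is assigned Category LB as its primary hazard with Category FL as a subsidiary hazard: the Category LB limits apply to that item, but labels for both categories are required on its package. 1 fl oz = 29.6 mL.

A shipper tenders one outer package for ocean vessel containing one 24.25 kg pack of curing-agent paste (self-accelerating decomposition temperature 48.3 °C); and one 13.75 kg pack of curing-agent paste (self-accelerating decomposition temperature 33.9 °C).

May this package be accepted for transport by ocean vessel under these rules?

Yes

Self-accelerating decomposition temperature 48.3 °C meets the Category SR criterion (Self-Reactive), so the curing-agent paste is Category SR.
Self-accelerating decomposition temperature 33.9 °C meets the Category SR criterion (Self-Reactive), so the curing-agent paste is Category SR.
Category SR net quantity: 24.25 kg + 13.75 kg = 38 kg.
38 kg is within the ocean vessel limit of 50 kg for Category SR.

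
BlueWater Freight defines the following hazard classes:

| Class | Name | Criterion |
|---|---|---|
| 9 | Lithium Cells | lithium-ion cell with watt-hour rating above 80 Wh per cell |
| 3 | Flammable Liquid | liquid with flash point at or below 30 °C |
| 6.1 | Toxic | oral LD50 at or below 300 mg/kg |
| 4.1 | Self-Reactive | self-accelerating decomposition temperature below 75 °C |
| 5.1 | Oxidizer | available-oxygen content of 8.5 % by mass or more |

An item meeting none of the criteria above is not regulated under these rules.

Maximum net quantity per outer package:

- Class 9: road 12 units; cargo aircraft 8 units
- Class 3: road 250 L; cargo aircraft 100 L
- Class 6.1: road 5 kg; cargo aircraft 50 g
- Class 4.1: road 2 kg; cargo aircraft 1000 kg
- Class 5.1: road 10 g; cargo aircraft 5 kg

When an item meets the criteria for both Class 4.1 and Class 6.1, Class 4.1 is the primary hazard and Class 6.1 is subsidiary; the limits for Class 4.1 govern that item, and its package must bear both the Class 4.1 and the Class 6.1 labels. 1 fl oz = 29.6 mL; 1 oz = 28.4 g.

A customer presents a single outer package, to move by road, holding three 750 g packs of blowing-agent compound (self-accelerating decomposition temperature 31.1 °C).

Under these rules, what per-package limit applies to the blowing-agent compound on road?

2 kg

Blowing-agent compound: self-accelerating decomposition temperature 31.1 °C < 75 °C → Class 4.1 (Self-Reactive).
The road limit for Class 4.1 is 2 kg.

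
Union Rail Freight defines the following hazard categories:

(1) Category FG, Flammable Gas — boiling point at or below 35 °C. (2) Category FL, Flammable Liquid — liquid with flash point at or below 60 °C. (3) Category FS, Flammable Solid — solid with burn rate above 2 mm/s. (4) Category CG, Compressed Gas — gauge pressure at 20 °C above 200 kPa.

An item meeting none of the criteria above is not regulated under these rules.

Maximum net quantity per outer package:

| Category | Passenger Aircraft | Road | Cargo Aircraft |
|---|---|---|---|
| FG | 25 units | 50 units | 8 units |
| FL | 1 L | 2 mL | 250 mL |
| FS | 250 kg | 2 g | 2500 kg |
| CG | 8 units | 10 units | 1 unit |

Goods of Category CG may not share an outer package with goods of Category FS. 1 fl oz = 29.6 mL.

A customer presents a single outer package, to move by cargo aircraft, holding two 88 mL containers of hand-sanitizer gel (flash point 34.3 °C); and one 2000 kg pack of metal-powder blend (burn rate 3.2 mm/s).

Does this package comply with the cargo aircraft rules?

With flash point 34.3 °C (≤ 60 °C), the hand-sanitizer gel falls in Category FL.
The metal-powder blend has burn rate 3.2 mm/s, which is > 2 mm/s, so it is Category FS (Flammable Solid).
Category FL quantity: two 88 mL containers = 176 mL.
That is within the Category FL cargo aircraft limit of 250 mL.
Category FS quantity: 2000 kg.
That is within the Category FS cargo aircraft limit of 2500 kg.
The segregation rule (Category CG with Category FS) does not apply to Category FL with Category FS.
Every hazard category is within its cargo aircraft limit and no segregation rule is violated.

Yes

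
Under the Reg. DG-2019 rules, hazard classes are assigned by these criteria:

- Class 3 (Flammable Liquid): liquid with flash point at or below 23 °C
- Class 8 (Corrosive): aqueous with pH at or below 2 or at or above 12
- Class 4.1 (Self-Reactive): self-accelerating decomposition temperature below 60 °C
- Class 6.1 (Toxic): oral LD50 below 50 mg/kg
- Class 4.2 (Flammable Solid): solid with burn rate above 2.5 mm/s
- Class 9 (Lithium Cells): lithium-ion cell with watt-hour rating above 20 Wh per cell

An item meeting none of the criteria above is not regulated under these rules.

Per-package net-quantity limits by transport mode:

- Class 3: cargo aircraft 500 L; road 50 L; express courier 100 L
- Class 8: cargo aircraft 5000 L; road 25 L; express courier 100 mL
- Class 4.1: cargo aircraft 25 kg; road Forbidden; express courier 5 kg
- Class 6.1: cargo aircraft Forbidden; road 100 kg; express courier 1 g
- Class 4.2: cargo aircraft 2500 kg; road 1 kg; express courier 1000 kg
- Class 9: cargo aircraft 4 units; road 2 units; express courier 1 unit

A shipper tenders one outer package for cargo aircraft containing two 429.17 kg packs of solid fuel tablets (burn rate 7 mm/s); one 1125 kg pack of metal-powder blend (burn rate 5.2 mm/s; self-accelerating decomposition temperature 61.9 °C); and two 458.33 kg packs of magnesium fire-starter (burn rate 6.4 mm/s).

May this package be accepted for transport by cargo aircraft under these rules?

No

Solid fuel tablets: burn rate 7 mm/s > 2.5 mm/s → Class 4.2 (Flammable Solid).
Burn rate 5.2 mm/s meets the Class 4.2 criterion (Flammable Solid), so the metal-powder blend is Class 4.2.
Burn rate 6.4 mm/s meets the Class 4.2 criterion (Flammable Solid), so the magnesium fire-starter is Class 4.2.
Total Class 4.2: (two 429.17 kg packs = 858.34 kg) + 1125 kg + (two 458.33 kg packs = 916.66 kg) = 2900 kg.
That exceeds the Class 4.2 cargo aircraft limit of 2500 kg.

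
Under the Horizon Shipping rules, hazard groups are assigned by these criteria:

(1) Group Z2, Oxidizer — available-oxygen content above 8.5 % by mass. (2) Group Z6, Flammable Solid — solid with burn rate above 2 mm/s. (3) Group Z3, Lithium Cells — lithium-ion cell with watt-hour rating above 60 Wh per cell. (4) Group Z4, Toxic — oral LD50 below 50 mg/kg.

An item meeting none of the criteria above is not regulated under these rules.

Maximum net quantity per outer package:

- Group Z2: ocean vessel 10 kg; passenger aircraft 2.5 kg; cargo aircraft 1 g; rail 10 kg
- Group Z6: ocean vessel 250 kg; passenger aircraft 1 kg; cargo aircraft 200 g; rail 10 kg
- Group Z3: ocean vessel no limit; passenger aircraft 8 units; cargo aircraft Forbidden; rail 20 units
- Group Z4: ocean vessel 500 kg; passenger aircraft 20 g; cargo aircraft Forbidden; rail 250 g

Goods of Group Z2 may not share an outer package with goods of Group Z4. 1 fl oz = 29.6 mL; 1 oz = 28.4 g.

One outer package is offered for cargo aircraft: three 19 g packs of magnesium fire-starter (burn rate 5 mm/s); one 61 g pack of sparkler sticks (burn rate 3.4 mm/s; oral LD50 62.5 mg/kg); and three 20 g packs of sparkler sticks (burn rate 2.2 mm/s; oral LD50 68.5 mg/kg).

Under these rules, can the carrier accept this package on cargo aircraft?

Yes

Burn rate 5 mm/s meets the Group Z6 criterion (Flammable Solid), so the magnesium fire-starter is Group Z6.
With burn rate 3.4 mm/s (> 2 mm/s), the sparkler sticks fall in Group Z6.
Burn rate 2.2 mm/s meets the Group Z6 criterion (Flammable Solid), so the sparkler sticks are Group Z6.
Total Group Z6: (three 19 g packs = 57 g) + 61 g + (three 20 g packs = 60 g) = 178 g.
178 g is within the cargo aircraft limit of 200 g for Group Z6.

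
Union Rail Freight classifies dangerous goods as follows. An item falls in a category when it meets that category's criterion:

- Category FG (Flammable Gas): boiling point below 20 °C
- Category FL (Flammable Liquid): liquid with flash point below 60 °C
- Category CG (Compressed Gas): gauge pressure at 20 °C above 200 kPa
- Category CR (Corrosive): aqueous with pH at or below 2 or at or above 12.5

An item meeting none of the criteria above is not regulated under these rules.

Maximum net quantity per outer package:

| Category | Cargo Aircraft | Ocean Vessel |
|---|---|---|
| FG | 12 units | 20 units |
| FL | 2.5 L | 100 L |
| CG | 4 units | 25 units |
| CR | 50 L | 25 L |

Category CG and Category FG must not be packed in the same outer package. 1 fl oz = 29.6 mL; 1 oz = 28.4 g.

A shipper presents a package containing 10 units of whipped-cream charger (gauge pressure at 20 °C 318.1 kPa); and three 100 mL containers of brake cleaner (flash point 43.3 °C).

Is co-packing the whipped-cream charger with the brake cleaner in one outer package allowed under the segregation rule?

Yes

With gauge pressure at 20 °C 318.1 kPa (> 200 kPa), the whipped-cream charger falls in Category CG.
With flash point 43.3 °C (< 60 °C), the brake cleaner falls in Category FL.
No segregation rule bars Category CG with Category FL.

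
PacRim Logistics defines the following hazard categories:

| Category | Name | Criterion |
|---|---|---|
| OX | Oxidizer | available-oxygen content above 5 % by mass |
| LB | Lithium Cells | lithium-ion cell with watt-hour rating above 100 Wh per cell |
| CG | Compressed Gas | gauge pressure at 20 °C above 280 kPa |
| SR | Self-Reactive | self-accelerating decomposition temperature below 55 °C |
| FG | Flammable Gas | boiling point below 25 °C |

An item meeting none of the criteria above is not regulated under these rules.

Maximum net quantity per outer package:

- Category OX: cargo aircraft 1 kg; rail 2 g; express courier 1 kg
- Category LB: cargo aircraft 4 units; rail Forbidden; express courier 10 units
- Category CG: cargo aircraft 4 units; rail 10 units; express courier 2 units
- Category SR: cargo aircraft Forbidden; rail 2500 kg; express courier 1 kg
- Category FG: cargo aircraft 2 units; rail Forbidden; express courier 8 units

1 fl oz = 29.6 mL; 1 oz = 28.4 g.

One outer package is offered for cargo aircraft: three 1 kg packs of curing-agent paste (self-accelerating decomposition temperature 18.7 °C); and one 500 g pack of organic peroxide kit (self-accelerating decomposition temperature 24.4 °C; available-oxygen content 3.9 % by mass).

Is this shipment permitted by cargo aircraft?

With self-accelerating decomposition temperature 18.7 °C (< 55 °C), the curing-agent paste falls in Category SR.
The organic peroxide kit has self-accelerating decomposition temperature 24.4 °C, which is < 55 °C, so it is Category SR (Self-Reactive).
Category SR net quantity: (three 1 kg packs = 3 kg) + 500 g = 3.5 kg.
Category SR is Forbidden by cargo aircraft.

No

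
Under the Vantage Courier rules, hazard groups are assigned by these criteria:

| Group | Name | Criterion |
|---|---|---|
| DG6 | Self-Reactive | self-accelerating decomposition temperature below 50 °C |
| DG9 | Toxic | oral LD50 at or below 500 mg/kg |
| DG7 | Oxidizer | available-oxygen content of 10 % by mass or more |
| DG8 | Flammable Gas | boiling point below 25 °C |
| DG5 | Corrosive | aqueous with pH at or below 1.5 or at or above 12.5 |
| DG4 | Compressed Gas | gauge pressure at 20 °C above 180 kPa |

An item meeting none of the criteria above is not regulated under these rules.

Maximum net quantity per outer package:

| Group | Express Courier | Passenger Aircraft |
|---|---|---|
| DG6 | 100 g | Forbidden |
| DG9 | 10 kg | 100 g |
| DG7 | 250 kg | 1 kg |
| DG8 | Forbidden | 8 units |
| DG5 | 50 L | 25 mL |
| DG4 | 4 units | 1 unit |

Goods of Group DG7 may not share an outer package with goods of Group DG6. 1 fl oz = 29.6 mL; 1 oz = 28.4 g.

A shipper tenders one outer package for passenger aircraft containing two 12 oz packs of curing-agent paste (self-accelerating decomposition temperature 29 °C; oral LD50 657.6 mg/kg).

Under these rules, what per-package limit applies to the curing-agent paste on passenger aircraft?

Forbidden

Self-accelerating decomposition temperature 29 °C meets the Group DG6 criterion (Self-Reactive), so the curing-agent paste is Group DG6.
The passenger aircraft limit for Group DG6 is Forbidden.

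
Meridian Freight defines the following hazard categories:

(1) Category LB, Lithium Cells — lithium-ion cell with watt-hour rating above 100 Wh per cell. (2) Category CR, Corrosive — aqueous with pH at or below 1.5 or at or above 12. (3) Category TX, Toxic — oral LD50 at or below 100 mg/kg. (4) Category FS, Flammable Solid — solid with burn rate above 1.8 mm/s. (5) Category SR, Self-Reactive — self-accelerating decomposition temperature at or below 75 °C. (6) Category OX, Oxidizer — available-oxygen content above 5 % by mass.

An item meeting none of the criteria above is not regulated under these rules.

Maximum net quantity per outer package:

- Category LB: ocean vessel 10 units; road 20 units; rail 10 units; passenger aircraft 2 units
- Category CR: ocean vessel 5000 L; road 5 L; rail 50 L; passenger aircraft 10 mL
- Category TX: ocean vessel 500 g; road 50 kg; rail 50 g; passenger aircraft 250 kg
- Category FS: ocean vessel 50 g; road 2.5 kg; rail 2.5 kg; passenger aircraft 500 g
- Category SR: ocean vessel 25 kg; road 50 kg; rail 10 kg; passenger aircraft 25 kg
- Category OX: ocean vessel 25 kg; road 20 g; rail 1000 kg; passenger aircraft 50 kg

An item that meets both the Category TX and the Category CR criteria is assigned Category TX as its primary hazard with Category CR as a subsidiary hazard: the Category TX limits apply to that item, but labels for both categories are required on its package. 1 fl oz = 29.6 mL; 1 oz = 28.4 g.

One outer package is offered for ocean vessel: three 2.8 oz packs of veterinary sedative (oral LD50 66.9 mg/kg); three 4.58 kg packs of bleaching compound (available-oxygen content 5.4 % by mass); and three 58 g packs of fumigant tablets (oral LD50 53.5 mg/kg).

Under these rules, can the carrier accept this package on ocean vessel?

With oral LD50 66.9 mg/kg (≤ 100 mg/kg), the veterinary sedative falls in Category TX.
Bleaching compound: available-oxygen content 5.4 % by mass > 5 % by mass → Category OX (Oxidizer).
The fumigant tablets have oral LD50 53.5 mg/kg, which is ≤ 100 mg/kg, so they are Category TX (Toxic).
Total Category TX: (three 2.8 oz packs = 238.56 g) + (three 58 g packs = 174 g) = 412.56 g.
412.56 g ≤ 500 g (ocean vessel limit, Category TX) — within limit.
Category OX quantity: three 4.58 kg packs = 13.74 kg.
13.74 kg is within the ocean vessel limit of 25 kg for Category OX.
Every hazard category is within its ocean vessel limit and no segregation rule is violated.

Yes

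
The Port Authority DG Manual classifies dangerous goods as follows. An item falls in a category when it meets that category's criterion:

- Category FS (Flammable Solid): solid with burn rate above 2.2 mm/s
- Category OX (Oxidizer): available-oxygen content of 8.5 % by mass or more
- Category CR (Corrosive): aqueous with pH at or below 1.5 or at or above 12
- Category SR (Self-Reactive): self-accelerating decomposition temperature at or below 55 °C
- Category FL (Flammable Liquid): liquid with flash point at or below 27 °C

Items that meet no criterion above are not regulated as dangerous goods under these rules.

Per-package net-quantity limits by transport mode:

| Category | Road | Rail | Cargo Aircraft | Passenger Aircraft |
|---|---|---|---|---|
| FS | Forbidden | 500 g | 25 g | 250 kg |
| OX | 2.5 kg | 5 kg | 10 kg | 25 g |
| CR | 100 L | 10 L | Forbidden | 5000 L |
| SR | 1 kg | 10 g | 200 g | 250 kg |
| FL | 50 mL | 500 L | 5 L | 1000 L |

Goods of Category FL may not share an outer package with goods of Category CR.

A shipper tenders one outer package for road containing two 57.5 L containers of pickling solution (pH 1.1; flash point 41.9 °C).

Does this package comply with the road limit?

No

Pickling solution: pH 1.1 ≤ 1.5 → Category CR (Corrosive).
Category CR quantity: two 57.5 L containers = 115 L.
That exceeds the Category CR road limit of 100 L.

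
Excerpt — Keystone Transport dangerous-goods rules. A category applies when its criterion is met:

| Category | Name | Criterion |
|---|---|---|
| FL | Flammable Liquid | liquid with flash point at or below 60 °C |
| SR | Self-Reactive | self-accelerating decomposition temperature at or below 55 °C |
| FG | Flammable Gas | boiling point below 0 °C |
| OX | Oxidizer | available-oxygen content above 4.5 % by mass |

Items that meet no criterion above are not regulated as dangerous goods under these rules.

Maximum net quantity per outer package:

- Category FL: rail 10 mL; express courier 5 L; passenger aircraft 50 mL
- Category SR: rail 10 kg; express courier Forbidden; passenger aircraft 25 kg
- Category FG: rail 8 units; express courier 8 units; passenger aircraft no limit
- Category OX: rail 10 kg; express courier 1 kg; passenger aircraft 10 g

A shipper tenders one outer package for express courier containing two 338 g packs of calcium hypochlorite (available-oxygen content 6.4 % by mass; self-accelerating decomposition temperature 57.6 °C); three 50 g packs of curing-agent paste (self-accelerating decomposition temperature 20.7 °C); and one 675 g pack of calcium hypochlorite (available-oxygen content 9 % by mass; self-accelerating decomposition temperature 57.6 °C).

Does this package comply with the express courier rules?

No

The calcium hypochlorite has available-oxygen content 6.4 % by mass, which is > 4.5 % by mass, so it is Category OX (Oxidizer).
Curing-agent paste: self-accelerating decomposition temperature 20.7 °C ≤ 55 °C → Category SR (Self-Reactive).
The calcium hypochlorite has available-oxygen content 9 % by mass, which is > 4.5 % by mass, so it is Category OX (Oxidizer).
Total Category OX: (two 338 g packs = 676 g) + 675 g = 1.351 kg.
1.351 kg exceeds the express courier limit of 1 kg for Category OX.
Category SR quantity: three 50 g packs = 150 g.
Category SR is Forbidden by express courier.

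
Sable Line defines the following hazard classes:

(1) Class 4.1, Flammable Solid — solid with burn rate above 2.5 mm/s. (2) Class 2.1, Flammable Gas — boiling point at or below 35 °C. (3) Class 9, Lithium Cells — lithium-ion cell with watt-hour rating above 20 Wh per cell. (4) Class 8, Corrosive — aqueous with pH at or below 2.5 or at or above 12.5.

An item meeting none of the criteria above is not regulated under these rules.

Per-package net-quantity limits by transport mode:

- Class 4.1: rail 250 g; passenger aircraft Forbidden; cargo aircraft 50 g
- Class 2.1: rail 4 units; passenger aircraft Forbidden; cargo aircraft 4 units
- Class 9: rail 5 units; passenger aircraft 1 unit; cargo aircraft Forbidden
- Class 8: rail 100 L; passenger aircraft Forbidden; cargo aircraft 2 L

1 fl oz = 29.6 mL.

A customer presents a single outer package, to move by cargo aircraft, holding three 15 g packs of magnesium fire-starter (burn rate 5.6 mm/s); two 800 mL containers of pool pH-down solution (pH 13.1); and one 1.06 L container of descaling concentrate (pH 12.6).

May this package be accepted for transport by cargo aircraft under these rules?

No

With burn rate 5.6 mm/s (> 2.5 mm/s), the magnesium fire-starter falls in Class 4.1.
Pool pH-down solution: pH 13.1 ≥ 12.5 → Class 8 (Corrosive).
With pH 12.6 (≥ 12.5), the descaling concentrate falls in Class 8.
Class 8 net quantity: (two 800 mL containers = 1.6 L) + 1.06 L = 2.66 L.
2.66 L > 2 L (cargo aircraft limit, Class 8) — over the limit.
Class 4.1 quantity: three 15 g packs = 45 g.
That is within the Class 4.1 cargo aircraft limit of 50 g.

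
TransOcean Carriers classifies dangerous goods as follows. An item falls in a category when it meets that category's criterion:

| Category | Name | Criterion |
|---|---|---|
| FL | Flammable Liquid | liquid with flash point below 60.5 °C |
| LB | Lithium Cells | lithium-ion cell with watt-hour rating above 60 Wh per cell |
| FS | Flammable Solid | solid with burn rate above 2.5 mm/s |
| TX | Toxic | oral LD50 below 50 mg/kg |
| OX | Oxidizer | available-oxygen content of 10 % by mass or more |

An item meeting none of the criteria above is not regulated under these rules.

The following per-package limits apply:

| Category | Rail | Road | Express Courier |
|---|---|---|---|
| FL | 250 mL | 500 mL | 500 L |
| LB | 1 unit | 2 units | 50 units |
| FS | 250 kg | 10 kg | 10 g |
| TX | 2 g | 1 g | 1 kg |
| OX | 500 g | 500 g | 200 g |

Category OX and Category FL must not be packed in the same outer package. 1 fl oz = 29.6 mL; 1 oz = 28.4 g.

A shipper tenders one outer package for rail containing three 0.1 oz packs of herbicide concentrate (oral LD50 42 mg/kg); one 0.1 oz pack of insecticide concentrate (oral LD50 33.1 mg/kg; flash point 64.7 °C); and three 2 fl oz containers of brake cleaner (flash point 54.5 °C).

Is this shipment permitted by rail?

With oral LD50 42 mg/kg (< 50 mg/kg), the herbicide concentrate falls in Category TX.
Insecticide concentrate: oral LD50 33.1 mg/kg < 50 mg/kg → Category TX (Toxic).
Flash point 54.5 °C meets the Category FL criterion (Flammable Liquid), so the brake cleaner is Category FL.
Total Category TX: (three 0.1 oz packs = 8.52 g) + (one 0.1 oz pack = 2.84 g) = 11.36 g.
That exceeds the Category TX rail limit of 2 g.
Category FL quantity: three 2 fl oz containers = 177.6 mL.
That is within the Category FL rail limit of 250 mL.
The segregation rule (Category OX with Category FL) does not apply to Category TX with Category FL.

No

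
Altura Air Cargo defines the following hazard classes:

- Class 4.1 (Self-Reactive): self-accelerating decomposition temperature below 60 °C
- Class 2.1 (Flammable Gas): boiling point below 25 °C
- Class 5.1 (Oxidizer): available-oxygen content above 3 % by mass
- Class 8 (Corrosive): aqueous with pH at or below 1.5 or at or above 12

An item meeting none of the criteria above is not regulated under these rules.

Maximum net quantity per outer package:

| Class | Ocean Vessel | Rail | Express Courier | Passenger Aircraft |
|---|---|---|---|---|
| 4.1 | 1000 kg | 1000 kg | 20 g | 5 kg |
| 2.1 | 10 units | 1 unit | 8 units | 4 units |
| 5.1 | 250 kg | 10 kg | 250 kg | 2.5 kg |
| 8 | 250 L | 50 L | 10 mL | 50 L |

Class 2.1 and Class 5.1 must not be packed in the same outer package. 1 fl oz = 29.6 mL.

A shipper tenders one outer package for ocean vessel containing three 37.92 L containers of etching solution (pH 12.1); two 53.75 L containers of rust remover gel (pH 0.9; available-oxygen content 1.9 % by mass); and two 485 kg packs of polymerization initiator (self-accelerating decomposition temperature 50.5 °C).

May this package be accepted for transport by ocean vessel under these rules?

The etching solution has pH 12.1, which is ≥ 12, so it is Class 8 (Corrosive).
The rust remover gel has pH 0.9, which is ≤ 1.5, so it is Class 8 (Corrosive).
Self-accelerating decomposition temperature 50.5 °C meets the Class 4.1 criterion (Self-Reactive), so the polymerization initiator is Class 4.1.
Total Class 8: (three 37.92 L containers = 113.76 L) + (two 53.75 L containers = 107.5 L) = 221.26 L.
221.26 L ≤ 250 L (ocean vessel limit, Class 8) — within limit.
Class 4.1 quantity: two 485 kg packs = 970 kg.
That is within the Class 4.1 ocean vessel limit of 1000 kg.
The segregation rule (Class 2.1 with Class 5.1) does not apply to Class 8 with Class 4.1.
Every hazard class is within its ocean vessel limit and no segregation rule is violated.

Yes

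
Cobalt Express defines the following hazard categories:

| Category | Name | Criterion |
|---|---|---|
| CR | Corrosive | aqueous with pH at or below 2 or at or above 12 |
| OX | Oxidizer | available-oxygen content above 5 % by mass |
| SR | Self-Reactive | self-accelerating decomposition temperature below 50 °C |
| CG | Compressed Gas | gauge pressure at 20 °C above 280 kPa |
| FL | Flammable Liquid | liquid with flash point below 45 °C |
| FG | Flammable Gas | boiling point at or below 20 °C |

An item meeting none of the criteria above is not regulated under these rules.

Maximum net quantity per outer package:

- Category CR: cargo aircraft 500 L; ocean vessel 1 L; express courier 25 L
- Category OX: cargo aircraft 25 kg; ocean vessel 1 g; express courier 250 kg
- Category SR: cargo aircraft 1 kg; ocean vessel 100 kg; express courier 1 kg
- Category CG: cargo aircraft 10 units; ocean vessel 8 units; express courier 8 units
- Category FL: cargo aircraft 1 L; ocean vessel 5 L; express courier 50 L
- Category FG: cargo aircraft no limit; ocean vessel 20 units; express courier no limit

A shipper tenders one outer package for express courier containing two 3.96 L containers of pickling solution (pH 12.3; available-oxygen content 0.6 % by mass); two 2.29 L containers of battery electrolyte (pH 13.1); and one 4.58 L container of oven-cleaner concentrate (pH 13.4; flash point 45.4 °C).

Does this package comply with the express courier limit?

pH 12.3 meets the Category CR criterion (Corrosive), so the pickling solution is Category CR.
With pH 13.1 (≥ 12), the battery electrolyte falls in Category CR.
pH 13.4 meets the Category CR criterion (Corrosive), so the oven-cleaner concentrate is Category CR.
Total Category CR: (two 3.96 L containers = 7.92 L) + (two 2.29 L containers = 4.58 L) + 4.58 L = 17.08 L.
17.08 L is within the express courier limit of 25 L for Category CR.

Yes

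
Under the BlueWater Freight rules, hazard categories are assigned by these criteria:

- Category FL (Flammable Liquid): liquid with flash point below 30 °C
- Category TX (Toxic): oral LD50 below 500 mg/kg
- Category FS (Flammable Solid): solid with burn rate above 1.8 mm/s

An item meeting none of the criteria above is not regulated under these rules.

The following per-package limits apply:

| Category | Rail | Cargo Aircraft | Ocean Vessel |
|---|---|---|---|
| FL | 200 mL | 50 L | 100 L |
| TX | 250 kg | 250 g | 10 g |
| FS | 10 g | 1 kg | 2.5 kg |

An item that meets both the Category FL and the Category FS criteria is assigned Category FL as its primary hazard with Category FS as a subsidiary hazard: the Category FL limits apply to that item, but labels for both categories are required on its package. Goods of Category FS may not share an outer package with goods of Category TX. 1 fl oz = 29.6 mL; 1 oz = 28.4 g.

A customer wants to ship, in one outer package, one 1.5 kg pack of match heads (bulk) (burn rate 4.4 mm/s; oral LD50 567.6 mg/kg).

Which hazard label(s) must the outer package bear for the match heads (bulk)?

Burn rate 4.4 mm/s meets the Category FS criterion (Flammable Solid), so the match heads (bulk) are Category FS.
Only the Category FS label is required.

Category FS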